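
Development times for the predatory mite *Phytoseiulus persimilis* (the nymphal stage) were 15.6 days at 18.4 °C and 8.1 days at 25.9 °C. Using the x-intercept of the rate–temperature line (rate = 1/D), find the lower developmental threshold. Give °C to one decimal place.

Under the model K = D·(T − T_b), so D₁·(T₁ − T_b) = D₂·(T₂ − T_b).
15.6·(18.4 − T_b) = 8.1·(25.9 − T_b)
T_b = (15.6·18.4 − 8.1·25.9) / (15.6 − 8.1) = 77.25 / 7.5 = 10.300 °C ≈ 10.3 °C.

10.3 °C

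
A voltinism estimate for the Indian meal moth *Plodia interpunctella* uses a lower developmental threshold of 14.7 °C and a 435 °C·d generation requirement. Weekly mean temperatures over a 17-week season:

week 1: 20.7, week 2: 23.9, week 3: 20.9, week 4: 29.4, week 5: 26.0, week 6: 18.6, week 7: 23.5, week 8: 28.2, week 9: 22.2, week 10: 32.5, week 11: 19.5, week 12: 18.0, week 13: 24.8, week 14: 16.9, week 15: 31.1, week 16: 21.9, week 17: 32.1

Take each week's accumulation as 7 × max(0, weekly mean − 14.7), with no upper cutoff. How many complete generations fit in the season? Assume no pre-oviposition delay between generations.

Weekly DD (7 × max(0, T̄ − 14.7)): 42.0, 64.4, 43.4, 102.9, 79.1, 27.3, 61.6, 94.5, 52.5, 124.6, 33.6, 23.1, 70.7, 15.4, 114.8, 50.4, 121.8.
Season total = 1122.1 DD.
Complete generations = ⌊1122.1 / 435⌋ = 2.

2 generations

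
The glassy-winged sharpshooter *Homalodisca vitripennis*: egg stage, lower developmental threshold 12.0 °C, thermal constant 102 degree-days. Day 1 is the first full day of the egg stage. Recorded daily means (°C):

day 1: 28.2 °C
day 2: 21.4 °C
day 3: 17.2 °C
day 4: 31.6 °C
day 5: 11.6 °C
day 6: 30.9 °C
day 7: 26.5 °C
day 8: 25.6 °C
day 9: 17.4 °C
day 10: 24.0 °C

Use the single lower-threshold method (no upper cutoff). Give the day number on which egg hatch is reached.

day 9

Daily DD above 12.0 °C: 16.2, 9.4, 5.2, 19.6, 0.0, 18.9, 14.5, 13.6, 5.4, 12.0.
Cumulative: 16.2, 25.6, 30.8, 50.4, 50.4, 69.3, 83.8, 97.4, 102.8, 114.8.
The total first reaches 102 DD on day 9.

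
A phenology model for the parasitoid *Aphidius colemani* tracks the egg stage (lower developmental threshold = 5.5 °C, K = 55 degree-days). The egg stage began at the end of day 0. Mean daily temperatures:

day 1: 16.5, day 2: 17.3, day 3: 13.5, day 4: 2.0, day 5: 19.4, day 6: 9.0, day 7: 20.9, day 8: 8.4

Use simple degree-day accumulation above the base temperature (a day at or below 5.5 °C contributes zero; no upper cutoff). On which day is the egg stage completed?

day 7

Daily DD above 5.5 °C: 11.0, 11.8, 8.0, 0.0, 13.9, 3.5, 15.4, 2.9.
Cumulative: 11.0, 22.8, 30.8, 30.8, 44.7, 48.2, 63.6, 66.5.
The total first reaches 55 DD on day 7.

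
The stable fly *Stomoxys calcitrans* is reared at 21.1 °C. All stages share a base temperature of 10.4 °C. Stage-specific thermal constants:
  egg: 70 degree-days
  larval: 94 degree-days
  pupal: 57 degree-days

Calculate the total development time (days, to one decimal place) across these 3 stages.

20.7 days

Daily accumulation at 21.1 °C = 21.1 − 10.4 = 10.7 DD/day.
Total K = 70 + 94 + 57 = 221 DD.
Total duration = 221 / 10.7 = 20.654 ≈ 20.7 days.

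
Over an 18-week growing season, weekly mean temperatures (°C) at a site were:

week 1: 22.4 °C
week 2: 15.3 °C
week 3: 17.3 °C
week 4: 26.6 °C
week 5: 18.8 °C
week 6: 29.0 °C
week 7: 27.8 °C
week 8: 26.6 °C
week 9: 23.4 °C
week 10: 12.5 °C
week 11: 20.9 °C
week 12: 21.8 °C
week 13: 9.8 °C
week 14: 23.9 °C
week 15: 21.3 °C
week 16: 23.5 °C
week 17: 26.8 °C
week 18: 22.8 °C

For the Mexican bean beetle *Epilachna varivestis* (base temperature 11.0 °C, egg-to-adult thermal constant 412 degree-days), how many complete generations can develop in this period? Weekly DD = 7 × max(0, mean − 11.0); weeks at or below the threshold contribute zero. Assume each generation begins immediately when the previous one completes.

Weekly DD (7 × max(0, T̄ − 11.0)): 79.8, 30.1, 44.1, 109.2, 54.6, 126.0, 117.6, 109.2, 86.8, 10.5, 69.3, 75.6, 0.0, 90.3, 72.1, 87.5, 110.6, 82.6.
Season total = 1355.9 DD.
Complete generations = ⌊1355.9 / 412⌋ = 3.

3 generations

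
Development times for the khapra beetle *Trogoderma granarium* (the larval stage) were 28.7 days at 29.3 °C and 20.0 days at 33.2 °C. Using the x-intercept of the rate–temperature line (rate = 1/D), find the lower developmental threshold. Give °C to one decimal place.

Equal thermal constants: D₁(T₁ − T_b) = D₂(T₂ − T_b).
28.7·(29.3 − T_b) = 20.0·(33.2 − T_b)
T_b = (28.7·29.3 − 20.0·33.2) / (28.7 − 20.0) = 176.91 / 8.7 = 20.334 °C ≈ 20.3 °C.

20.3 °C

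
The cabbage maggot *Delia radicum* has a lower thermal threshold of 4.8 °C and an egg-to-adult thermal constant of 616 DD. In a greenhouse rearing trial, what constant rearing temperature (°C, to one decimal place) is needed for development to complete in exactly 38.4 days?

Required daily accumulation = 616 / 38.4 = 16.042 DD/day.
T = T_base + 16.042 = 4.8 + 16.042 = 20.842 ≈ 20.8 °C.

20.8 °C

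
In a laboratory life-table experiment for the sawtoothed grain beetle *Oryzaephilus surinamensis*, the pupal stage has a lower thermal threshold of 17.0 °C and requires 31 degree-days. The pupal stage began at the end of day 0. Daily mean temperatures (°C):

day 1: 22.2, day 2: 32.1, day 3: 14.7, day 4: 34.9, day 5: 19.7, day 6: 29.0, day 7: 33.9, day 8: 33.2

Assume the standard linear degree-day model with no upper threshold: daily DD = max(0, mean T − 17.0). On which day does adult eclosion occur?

Daily DD above 17.0 °C: 5.2, 15.1, 0.0, 17.9, 2.7, 12.0, 16.9, 16.2.
Cumulative: 5.2, 20.3, 20.3, 38.2, 40.9, 52.9, 69.8, 86.0.
The total first reaches 31 DD on day 4.

day 4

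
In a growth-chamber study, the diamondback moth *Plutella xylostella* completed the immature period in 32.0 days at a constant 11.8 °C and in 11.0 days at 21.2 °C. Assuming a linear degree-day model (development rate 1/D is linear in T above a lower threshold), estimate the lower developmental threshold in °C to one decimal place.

6.9 °C

Under the model K = D·(T − T_b), so D₁·(T₁ − T_b) = D₂·(T₂ − T_b).
32.0·(11.8 − T_b) = 11.0·(21.2 − T_b)
T_b = (32.0·11.8 − 11.0·21.2) / (32.0 − 11.0) = 144.40 / 21.0 = 6.876 °C ≈ 6.9 °C.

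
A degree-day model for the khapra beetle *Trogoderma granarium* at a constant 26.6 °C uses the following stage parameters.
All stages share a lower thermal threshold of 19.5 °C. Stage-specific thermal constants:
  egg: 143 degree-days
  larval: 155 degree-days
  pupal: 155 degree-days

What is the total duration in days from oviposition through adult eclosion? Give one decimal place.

63.8 days

Daily accumulation at 26.6 °C = 26.6 − 19.5 = 7.1 DD/day.
Total K = 143 + 155 + 155 = 453 DD.
Total duration = 453 / 7.1 = 63.803 ≈ 63.8 days.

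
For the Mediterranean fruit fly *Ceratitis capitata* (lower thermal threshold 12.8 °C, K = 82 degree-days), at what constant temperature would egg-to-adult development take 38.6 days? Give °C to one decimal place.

14.9 °C

Required daily accumulation = 82 / 38.6 = 2.124 DD/day.
T = T_base + 2.124 = 12.8 + 2.124 = 14.924 ≈ 14.9 °C.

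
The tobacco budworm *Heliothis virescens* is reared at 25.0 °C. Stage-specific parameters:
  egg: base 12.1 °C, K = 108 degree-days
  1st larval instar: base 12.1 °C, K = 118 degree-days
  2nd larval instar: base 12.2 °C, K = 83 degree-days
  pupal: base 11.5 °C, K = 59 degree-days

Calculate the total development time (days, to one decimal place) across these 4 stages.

egg: 108 / (25.0 − 12.1) = 108 / 12.9 = 8.372 d.
1st larval instar: 118 / (25.0 − 12.1) = 118 / 12.9 = 9.147 d.
2nd larval instar: 83 / (25.0 − 12.2) = 83 / 12.8 = 6.484 d.
pupal: 59 / (25.0 − 11.5) = 59 / 13.5 = 4.370 d.
Sum = 28.374 ≈ 28.4 days.

28.4 days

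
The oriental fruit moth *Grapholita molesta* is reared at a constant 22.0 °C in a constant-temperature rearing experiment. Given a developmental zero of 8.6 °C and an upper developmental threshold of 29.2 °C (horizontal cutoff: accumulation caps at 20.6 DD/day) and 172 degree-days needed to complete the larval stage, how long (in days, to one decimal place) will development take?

Daily accumulation = 22.0 − 8.6 = 13.4 DD/day.
Duration = 172 / 13.4 = 12.836 ≈ 12.8 days.

12.8 days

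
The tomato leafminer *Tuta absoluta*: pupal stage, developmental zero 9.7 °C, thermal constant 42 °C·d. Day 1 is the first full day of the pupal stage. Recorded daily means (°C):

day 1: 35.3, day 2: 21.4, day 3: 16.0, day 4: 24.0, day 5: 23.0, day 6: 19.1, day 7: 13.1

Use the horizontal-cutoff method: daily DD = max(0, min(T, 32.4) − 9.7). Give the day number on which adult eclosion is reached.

day 4

Daily DD above 9.7 °C (capped at 22.7): 22.7, 11.7, 6.3, 14.3, 13.3, 9.4, 3.4.
Cumulative: 22.7, 34.4, 40.7, 55.0, 68.3, 77.7, 81.1.
The total first reaches 42 DD on day 4.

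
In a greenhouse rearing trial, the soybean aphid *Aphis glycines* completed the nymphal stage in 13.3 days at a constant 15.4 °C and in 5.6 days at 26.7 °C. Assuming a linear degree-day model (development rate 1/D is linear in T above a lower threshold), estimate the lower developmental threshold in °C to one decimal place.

7.2 °C

Under the model K = D·(T − T_b), so D₁·(T₁ − T_b) = D₂·(T₂ − T_b).
13.3·(15.4 − T_b) = 5.6·(26.7 − T_b)
T_b = (13.3·15.4 − 5.6·26.7) / (13.3 − 5.6) = 55.30 / 7.7 = 7.182 °C ≈ 7.2 °C.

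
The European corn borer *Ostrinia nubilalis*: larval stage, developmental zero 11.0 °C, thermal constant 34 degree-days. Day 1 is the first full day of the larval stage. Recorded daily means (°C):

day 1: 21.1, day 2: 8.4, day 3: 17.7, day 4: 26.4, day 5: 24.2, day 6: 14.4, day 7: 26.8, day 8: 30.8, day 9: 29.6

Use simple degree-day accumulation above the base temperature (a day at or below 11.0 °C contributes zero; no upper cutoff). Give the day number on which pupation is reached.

day 5

Daily DD above 11.0 °C: 10.1, 0.0, 6.7, 15.4, 13.2, 3.4, 15.8, 19.8, 18.6.
Cumulative: 10.1, 10.1, 16.8, 32.2, 45.4, 48.8, 64.6, 84.4, 103.0.
The total first reaches 34 DD on day 5.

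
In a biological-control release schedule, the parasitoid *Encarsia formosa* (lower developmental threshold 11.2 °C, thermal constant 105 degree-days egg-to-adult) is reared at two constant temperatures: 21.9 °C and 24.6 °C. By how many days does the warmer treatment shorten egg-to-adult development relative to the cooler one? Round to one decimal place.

At 21.9 °C: 105 / (21.9 − 11.2) = 105 / 10.7 = 9.813 d.
At 24.6 °C: 105 / (24.6 − 11.2) = 105 / 13.4 = 7.836 d.
Difference = |9.813 − 7.836| = 1.977 ≈ 2.0 days.

2.0 days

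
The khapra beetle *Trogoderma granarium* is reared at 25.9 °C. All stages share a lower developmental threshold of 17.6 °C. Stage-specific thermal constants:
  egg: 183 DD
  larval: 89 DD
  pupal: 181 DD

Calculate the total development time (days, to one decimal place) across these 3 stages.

54.6 days

Daily accumulation at 25.9 °C = 25.9 − 17.6 = 8.3 DD/day.
Total K = 183 + 89 + 181 = 453 DD.
Total duration = 453 / 8.3 = 54.578 ≈ 54.6 days.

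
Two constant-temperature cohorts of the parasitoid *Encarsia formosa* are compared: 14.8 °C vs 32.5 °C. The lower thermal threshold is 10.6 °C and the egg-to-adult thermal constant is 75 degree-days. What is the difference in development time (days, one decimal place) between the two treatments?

14.4 days

At 14.8 °C: 75 / (14.8 − 10.6) = 75 / 4.2 = 17.857 d.
At 32.5 °C: 75 / (32.5 − 10.6) = 75 / 21.9 = 3.425 d.
Difference = |17.857 − 3.425| = 14.432 ≈ 14.4 days.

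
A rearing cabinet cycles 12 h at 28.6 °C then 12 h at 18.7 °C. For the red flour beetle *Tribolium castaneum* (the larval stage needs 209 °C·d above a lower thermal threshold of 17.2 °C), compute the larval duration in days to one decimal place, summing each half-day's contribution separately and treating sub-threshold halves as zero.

Day half: max(0, 28.6 − 17.2) × 0.5 = 11.4 × 0.5 = 5.70 DD.
Night half: max(0, 18.7 − 17.2) × 0.5 = 1.5 × 0.5 = 0.75 DD.
Per 24 h: 6.45 DD/day.
Duration = 209 / 6.45 = 32.403 ≈ 32.4 days.

32.4 days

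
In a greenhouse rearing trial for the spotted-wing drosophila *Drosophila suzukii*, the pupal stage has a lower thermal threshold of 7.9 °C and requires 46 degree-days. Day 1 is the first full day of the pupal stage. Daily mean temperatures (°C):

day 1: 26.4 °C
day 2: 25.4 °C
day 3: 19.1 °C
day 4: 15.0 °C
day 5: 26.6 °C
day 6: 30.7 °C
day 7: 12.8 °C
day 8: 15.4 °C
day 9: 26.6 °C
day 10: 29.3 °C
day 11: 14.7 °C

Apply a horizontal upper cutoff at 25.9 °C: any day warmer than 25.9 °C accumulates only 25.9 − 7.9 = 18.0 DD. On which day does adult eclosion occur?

day 3

Daily DD above 7.9 °C (capped at 18.0): 18.0, 17.5, 11.2, 7.1, 18.0, 18.0, 4.9, 7.5, 18.0, 18.0, 6.8.
Cumulative: 18.0, 35.5, 46.7, 53.8, 71.8, 89.8, 94.7, 102.2, 120.2, 138.2, 145.0.
The total first reaches 46 DD on day 3.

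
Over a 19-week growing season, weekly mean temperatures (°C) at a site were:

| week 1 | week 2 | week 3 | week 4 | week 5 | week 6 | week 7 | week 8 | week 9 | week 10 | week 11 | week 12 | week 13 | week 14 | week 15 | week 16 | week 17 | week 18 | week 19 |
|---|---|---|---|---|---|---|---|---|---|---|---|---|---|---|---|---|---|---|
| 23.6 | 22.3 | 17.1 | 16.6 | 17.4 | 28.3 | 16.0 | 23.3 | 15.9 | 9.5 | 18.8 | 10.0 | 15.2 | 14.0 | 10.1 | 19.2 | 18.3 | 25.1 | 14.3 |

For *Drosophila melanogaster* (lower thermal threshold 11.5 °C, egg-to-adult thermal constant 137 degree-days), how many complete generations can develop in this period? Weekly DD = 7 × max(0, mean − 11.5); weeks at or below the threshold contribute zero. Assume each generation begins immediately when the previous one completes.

6 generations

Weekly DD (7 × max(0, T̄ − 11.5)): 84.7, 75.6, 39.2, 35.7, 41.3, 117.6, 31.5, 82.6, 30.8, 0.0, 51.1, 0.0, 25.9, 17.5, 0.0, 53.9, 47.6, 95.2, 19.6.
Season total = 849.8 DD.
Complete generations = ⌊849.8 / 137⌋ = 6.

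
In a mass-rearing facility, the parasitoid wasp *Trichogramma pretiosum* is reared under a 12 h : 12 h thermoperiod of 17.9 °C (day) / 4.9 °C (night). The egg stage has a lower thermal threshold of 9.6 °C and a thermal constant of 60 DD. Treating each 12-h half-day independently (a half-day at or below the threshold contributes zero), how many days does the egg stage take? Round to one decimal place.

14.5 days

Day half: max(0, 17.9 − 9.6) × 0.5 = 8.3 × 0.5 = 4.15 DD.
Night half: max(0, 4.9 − 9.6) × 0.5 = 0.0 × 0.5 = 0.00 DD.
Per 24 h: 4.15 DD/day.
Duration = 60 / 4.15 = 14.458 ≈ 14.5 days.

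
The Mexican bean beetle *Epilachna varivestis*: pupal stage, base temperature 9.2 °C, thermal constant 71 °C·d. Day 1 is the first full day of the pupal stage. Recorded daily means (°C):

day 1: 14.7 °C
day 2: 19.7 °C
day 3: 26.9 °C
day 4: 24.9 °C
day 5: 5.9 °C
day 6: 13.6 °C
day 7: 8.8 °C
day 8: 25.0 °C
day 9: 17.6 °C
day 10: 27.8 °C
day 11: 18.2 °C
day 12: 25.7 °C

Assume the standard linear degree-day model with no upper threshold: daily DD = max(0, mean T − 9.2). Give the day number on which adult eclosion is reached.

Daily DD above 9.2 °C: 5.5, 10.5, 17.7, 15.7, 0.0, 4.4, 0.0, 15.8, 8.4, 18.6, 9.0, 16.5.
Cumulative: 5.5, 16.0, 33.7, 49.4, 49.4, 53.8, 53.8, 69.6, 78.0, 96.6, 105.6, 122.1.
The total first reaches 71 DD on day 9.

day 9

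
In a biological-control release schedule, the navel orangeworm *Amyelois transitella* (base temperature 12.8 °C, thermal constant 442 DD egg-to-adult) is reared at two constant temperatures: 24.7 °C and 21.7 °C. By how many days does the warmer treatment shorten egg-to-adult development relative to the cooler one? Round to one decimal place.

12.5 days

At 24.7 °C: 442 / (24.7 − 12.8) = 442 / 11.9 = 37.143 d.
At 21.7 °C: 442 / (21.7 − 12.8) = 442 / 8.9 = 49.663 d.
Difference = |37.143 − 49.663| = 12.520 ≈ 12.5 days.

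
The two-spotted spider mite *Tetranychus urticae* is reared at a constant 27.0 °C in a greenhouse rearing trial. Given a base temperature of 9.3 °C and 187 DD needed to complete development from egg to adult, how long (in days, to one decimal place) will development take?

Daily accumulation = 27.0 − 9.3 = 17.7 DD/day.
Duration = 187 / 17.7 = 10.565 ≈ 10.6 days.

10.6 days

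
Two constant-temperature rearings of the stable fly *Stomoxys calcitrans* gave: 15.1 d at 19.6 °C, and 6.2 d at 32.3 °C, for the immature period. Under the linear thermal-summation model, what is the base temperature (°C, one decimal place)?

Under the model K = D·(T − T_b), so D₁·(T₁ − T_b) = D₂·(T₂ − T_b).
15.1·(19.6 − T_b) = 6.2·(32.3 − T_b)
T_b = (15.1·19.6 − 6.2·32.3) / (15.1 − 6.2) = 95.70 / 8.9 = 10.753 °C ≈ 10.8 °C.

10.8 °C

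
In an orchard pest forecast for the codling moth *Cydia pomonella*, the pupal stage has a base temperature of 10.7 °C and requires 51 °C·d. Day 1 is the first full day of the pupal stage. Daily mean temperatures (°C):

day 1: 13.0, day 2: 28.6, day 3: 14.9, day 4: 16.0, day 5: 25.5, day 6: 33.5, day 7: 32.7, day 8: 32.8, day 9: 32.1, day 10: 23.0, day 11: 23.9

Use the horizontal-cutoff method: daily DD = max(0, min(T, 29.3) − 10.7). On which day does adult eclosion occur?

day 6

Daily DD above 10.7 °C (capped at 18.6): 2.3, 17.9, 4.2, 5.3, 14.8, 18.6, 18.6, 18.6, 18.6, 12.3, 13.2.
Cumulative: 2.3, 20.2, 24.4, 29.7, 44.5, 63.1, 81.7, 100.3, 118.9, 131.2, 144.4.
The total first reaches 51 DD on day 6.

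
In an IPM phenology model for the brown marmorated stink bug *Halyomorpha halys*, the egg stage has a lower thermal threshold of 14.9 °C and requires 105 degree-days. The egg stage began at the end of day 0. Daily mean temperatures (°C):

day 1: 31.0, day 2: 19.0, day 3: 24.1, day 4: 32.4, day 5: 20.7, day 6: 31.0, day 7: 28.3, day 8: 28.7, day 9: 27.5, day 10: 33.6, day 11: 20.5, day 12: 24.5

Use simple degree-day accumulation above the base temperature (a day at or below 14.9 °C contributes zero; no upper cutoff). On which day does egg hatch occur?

Daily DD above 14.9 °C: 16.1, 4.1, 9.2, 17.5, 5.8, 16.1, 13.4, 13.8, 12.6, 18.7, 5.6, 9.6.
Cumulative: 16.1, 20.2, 29.4, 46.9, 52.7, 68.8, 82.2, 96.0, 108.6, 127.3, 132.9, 142.5.
The total first reaches 105 DD on day 9.

day 9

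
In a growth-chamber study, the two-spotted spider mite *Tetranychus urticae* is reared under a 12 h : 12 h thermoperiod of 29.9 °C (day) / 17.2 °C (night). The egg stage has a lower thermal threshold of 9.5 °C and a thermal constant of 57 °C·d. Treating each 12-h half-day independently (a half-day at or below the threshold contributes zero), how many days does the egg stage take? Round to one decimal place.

Day half: max(0, 29.9 − 9.5) × 0.5 = 20.4 × 0.5 = 10.20 DD.
Night half: max(0, 17.2 − 9.5) × 0.5 = 7.7 × 0.5 = 3.85 DD.
Per 24 h: 14.05 DD/day.
Duration = 57 / 14.05 = 4.057 ≈ 4.1 days.

4.1 days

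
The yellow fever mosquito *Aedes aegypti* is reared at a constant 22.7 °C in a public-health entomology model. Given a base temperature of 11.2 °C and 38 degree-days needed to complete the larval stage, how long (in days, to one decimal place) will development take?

3.3 days

Daily accumulation = 22.7 − 11.2 = 11.5 DD/day.
Duration = 38 / 11.5 = 3.304 ≈ 3.3 days.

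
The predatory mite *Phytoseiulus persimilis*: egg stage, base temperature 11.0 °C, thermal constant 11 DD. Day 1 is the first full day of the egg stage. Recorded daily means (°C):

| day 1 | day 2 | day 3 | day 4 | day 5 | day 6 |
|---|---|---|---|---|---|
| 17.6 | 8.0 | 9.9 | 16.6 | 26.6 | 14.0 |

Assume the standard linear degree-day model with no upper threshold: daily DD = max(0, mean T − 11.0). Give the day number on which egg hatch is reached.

Daily DD above 11.0 °C: 6.6, 0.0, 0.0, 5.6, 15.6, 3.0.
Cumulative: 6.6, 6.6, 6.6, 12.2, 27.8, 30.8.
The total first reaches 11 DD on day 4.

day 4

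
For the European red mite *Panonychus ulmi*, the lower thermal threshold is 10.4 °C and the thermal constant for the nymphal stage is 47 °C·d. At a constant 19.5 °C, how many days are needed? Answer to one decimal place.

5.2 days

Daily accumulation = 19.5 − 10.4 = 9.1 DD/day.
Duration = 47 / 9.1 = 5.165 ≈ 5.2 days.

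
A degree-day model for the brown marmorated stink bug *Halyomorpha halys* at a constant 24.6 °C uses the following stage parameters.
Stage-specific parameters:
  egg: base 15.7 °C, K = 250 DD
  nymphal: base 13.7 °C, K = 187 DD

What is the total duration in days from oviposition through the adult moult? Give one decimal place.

45.2 days

egg: 250 / (24.6 − 15.7) = 250 / 8.9 = 28.090 d.
nymphal: 187 / (24.6 − 13.7) = 187 / 10.9 = 17.156 d.
Sum = 45.246 ≈ 45.2 days.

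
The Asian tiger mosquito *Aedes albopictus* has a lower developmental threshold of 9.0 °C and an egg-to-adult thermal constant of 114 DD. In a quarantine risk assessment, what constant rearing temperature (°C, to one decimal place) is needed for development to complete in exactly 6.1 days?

27.7 °C

Required daily accumulation = 114 / 6.1 = 18.689 DD/day.
T = T_base + 18.689 = 9.0 + 18.689 = 27.689 ≈ 27.7 °C.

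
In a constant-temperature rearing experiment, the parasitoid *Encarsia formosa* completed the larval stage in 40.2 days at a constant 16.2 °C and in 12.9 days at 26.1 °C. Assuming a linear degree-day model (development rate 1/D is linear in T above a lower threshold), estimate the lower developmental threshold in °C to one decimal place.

11.5 °C

Equal thermal constants: D₁(T₁ − T_b) = D₂(T₂ − T_b).
40.2·(16.2 − T_b) = 12.9·(26.1 − T_b)
T_b = (40.2·16.2 − 12.9·26.1) / (40.2 − 12.9) = 314.55 / 27.3 = 11.522 °C ≈ 11.5 °C.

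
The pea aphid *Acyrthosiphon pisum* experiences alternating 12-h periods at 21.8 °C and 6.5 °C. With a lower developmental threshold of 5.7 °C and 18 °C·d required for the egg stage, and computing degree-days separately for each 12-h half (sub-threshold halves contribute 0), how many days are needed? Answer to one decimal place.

Day half: max(0, 21.8 − 5.7) × 0.5 = 16.1 × 0.5 = 8.05 DD.
Night half: max(0, 6.5 − 5.7) × 0.5 = 0.8 × 0.5 = 0.40 DD.
Per 24 h: 8.45 DD/day.
Duration = 18 / 8.45 = 2.130 ≈ 2.1 days.

2.1 days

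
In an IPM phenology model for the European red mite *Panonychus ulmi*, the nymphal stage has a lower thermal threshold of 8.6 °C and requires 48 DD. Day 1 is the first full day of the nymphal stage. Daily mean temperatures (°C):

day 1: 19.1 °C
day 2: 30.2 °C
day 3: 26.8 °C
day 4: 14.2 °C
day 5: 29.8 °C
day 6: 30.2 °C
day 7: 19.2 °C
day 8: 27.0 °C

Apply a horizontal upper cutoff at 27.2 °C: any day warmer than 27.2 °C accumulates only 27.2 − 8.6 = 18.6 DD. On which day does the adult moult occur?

day 4

Daily DD above 8.6 °C (capped at 18.6): 10.5, 18.6, 18.2, 5.6, 18.6, 18.6, 10.6, 18.4.
Cumulative: 10.5, 29.1, 47.3, 52.9, 71.5, 90.1, 100.7, 119.1.
The total first reaches 48 DD on day 4.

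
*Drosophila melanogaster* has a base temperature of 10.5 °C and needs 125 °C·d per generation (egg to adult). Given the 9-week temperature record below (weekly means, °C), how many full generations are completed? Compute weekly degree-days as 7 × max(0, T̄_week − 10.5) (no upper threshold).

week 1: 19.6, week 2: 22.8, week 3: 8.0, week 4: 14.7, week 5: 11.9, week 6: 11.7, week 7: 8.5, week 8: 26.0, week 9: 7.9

Weekly DD (7 × max(0, T̄ − 10.5)): 63.7, 86.1, 0.0, 29.4, 9.8, 8.4, 0.0, 108.5, 0.0.
Season total = 305.9 DD.
Complete generations = ⌊305.9 / 125⌋ = 2.

2 generations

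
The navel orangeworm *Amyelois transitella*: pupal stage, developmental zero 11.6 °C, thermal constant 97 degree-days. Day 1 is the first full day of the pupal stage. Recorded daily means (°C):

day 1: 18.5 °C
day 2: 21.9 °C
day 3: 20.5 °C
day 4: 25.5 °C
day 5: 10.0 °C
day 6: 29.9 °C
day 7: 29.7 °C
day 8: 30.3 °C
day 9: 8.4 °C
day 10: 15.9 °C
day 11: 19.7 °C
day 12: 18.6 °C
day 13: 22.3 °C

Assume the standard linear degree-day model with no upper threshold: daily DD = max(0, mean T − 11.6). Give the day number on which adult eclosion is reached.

Daily DD above 11.6 °C: 6.9, 10.3, 8.9, 13.9, 0.0, 18.3, 18.1, 18.7, 0.0, 4.3, 8.1, 7.0, 10.7.
Cumulative: 6.9, 17.2, 26.1, 40.0, 40.0, 58.3, 76.4, 95.1, 95.1, 99.4, 107.5, 114.5, 125.2.
The total first reaches 97 DD on day 10.

day 10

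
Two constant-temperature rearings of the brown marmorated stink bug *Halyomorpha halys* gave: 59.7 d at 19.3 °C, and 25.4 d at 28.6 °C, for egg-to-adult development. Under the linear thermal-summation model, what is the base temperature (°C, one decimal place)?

Under the model K = D·(T − T_b), so D₁·(T₁ − T_b) = D₂·(T₂ − T_b).
59.7·(19.3 − T_b) = 25.4·(28.6 − T_b)
T_b = (59.7·19.3 − 25.4·28.6) / (59.7 − 25.4) = 425.77 / 34.3 = 12.413 °C ≈ 12.4 °C.

12.4 °C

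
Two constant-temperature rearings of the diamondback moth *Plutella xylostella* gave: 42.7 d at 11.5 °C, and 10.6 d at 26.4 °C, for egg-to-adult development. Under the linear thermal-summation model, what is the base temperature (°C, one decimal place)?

Equal thermal constants: D₁(T₁ − T_b) = D₂(T₂ − T_b).
42.7·(11.5 − T_b) = 10.6·(26.4 − T_b)
T_b = (42.7·11.5 − 10.6·26.4) / (42.7 − 10.6) = 211.21 / 32.1 = 6.580 °C ≈ 6.6 °C.

6.6 °C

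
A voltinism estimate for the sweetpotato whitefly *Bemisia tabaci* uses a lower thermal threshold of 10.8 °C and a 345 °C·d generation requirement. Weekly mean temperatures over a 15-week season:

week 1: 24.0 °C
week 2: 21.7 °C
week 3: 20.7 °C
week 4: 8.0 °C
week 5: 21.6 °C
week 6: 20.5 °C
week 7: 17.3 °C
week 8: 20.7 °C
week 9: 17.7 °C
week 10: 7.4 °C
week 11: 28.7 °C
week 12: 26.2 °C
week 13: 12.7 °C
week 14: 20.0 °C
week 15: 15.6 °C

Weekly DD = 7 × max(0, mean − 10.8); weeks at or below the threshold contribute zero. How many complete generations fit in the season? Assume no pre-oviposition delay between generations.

Weekly DD (7 × max(0, T̄ − 10.8)): 92.4, 76.3, 69.3, 0.0, 75.6, 67.9, 45.5, 69.3, 48.3, 0.0, 125.3, 107.8, 13.3, 64.4, 33.6.
Season total = 889.0 DD.
Complete generations = ⌊889.0 / 345⌋ = 2.

2 generations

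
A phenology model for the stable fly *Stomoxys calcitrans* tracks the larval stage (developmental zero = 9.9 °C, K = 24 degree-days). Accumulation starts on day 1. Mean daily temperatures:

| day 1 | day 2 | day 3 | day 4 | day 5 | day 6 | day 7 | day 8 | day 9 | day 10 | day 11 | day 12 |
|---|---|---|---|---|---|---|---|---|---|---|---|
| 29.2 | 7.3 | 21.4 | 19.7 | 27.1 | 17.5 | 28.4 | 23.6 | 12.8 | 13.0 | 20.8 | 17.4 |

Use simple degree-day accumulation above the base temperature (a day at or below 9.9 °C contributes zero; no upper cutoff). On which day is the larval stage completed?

Daily DD above 9.9 °C: 19.3, 0.0, 11.5, 9.8, 17.2, 7.6, 18.5, 13.7, 2.9, 3.1, 10.9, 7.5.
Cumulative: 19.3, 19.3, 30.8, 40.6, 57.8, 65.4, 83.9, 97.6, 100.5, 103.6, 114.5, 122.0.
The total first reaches 24 DD on day 3.

day 3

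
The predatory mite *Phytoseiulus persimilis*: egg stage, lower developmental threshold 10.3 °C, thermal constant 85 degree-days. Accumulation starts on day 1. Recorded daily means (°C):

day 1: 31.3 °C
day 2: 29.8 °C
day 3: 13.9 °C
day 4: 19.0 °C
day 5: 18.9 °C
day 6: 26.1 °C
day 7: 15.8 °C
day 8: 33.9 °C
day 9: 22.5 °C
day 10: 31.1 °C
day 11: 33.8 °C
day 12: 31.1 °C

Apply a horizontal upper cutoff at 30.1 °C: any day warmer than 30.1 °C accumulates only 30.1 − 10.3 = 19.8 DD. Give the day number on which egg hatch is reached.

Daily DD above 10.3 °C (capped at 19.8): 19.8, 19.5, 3.6, 8.7, 8.6, 15.8, 5.5, 19.8, 12.2, 19.8, 19.8, 19.8.
Cumulative: 19.8, 39.3, 42.9, 51.6, 60.2, 76.0, 81.5, 101.3, 113.5, 133.3, 153.1, 172.9.
The total first reaches 85 DD on day 8.

day 8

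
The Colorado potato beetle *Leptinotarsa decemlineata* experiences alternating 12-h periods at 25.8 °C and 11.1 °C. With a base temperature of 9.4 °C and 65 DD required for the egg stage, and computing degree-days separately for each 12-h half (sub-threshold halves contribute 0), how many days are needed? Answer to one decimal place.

Day half: max(0, 25.8 − 9.4) × 0.5 = 16.4 × 0.5 = 8.20 DD.
Night half: max(0, 11.1 − 9.4) × 0.5 = 1.7 × 0.5 = 0.85 DD.
Per 24 h: 9.05 DD/day.
Duration = 65 / 9.05 = 7.182 ≈ 7.2 days.

7.2 days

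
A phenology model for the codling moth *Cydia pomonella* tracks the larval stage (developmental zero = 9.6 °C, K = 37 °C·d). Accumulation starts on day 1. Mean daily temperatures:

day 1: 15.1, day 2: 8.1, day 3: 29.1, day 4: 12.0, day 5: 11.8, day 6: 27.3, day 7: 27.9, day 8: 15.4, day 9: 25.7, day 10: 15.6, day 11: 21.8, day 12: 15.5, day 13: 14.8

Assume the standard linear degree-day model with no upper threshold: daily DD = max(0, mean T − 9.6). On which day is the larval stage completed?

Daily DD above 9.6 °C: 5.5, 0.0, 19.5, 2.4, 2.2, 17.7, 18.3, 5.8, 16.1, 6.0, 12.2, 5.9, 5.2.
Cumulative: 5.5, 5.5, 25.0, 27.4, 29.6, 47.3, 65.6, 71.4, 87.5, 93.5, 105.7, 111.6, 116.8.
The total first reaches 37 DD on day 6.

day 6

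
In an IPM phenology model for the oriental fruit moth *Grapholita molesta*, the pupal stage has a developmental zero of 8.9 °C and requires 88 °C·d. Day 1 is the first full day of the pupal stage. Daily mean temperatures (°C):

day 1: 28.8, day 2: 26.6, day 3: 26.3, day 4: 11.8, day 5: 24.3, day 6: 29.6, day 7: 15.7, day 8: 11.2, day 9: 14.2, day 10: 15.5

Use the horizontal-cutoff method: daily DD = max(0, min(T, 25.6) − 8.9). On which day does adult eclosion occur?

Daily DD above 8.9 °C (capped at 16.7): 16.7, 16.7, 16.7, 2.9, 15.4, 16.7, 6.8, 2.3, 5.3, 6.6.
Cumulative: 16.7, 33.4, 50.1, 53.0, 68.4, 85.1, 91.9, 94.2, 99.5, 106.1.
The total first reaches 88 DD on day 7.

day 7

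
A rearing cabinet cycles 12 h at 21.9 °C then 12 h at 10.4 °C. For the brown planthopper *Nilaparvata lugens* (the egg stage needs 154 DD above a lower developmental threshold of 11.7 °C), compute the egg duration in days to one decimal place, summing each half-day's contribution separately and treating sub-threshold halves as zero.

30.2 days

Day half: max(0, 21.9 − 11.7) × 0.5 = 10.2 × 0.5 = 5.10 DD.
Night half: max(0, 10.4 − 11.7) × 0.5 = 0.0 × 0.5 = 0.00 DD.
Per 24 h: 5.10 DD/day.
Duration = 154 / 5.10 = 30.196 ≈ 30.2 days.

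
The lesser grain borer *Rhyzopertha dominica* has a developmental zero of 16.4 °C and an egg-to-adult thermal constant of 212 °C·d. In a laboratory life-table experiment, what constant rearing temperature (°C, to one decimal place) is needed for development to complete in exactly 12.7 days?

Required daily accumulation = 212 / 12.7 = 16.693 DD/day.
T = T_base + 16.693 = 16.4 + 16.693 = 33.093 ≈ 33.1 °C.

33.1 °C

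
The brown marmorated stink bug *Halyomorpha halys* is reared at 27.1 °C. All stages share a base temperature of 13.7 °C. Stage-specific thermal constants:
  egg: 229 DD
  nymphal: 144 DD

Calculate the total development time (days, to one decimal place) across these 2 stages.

27.8 days

Daily accumulation at 27.1 °C = 27.1 − 13.7 = 13.4 DD/day.
Total K = 229 + 144 = 373 DD.
Total duration = 373 / 13.4 = 27.836 ≈ 27.8 days.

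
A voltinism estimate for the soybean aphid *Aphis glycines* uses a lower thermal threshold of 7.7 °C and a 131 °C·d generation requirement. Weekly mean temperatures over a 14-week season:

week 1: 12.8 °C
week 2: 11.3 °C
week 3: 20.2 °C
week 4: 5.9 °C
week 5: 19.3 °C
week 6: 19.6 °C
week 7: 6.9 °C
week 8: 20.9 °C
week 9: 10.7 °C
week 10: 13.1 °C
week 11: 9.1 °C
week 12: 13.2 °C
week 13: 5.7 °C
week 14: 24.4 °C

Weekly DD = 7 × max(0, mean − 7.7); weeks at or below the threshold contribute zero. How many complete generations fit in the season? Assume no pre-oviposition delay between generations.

Weekly DD (7 × max(0, T̄ − 7.7)): 35.7, 25.2, 87.5, 0.0, 81.2, 83.3, 0.0, 92.4, 21.0, 37.8, 9.8, 38.5, 0.0, 116.9.
Season total = 629.3 DD.
Complete generations = ⌊629.3 / 131⌋ = 4.

4 generations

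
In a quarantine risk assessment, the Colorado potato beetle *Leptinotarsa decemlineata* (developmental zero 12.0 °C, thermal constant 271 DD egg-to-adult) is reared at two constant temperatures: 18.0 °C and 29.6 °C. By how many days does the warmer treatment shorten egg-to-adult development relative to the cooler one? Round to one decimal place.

At 18.0 °C: 271 / (18.0 − 12.0) = 271 / 6.0 = 45.167 d.
At 29.6 °C: 271 / (29.6 − 12.0) = 271 / 17.6 = 15.398 d.
Difference = |45.167 − 15.398| = 29.769 ≈ 29.8 days.

29.8 days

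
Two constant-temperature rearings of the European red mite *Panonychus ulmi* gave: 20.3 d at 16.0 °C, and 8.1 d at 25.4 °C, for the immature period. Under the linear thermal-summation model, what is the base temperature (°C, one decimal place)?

9.8 °C

Under the model K = D·(T − T_b), so D₁·(T₁ − T_b) = D₂·(T₂ − T_b).
20.3·(16.0 − T_b) = 8.1·(25.4 − T_b)
T_b = (20.3·16.0 − 8.1·25.4) / (20.3 − 8.1) = 119.06 / 12.2 = 9.759 °C ≈ 9.8 °C.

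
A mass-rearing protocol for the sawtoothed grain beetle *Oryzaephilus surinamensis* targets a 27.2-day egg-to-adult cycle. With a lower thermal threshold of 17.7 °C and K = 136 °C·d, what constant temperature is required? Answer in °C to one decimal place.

Required daily accumulation = 136 / 27.2 = 5.000 DD/day.
T = T_base + 5.000 = 17.7 + 5.000 = 22.700 ≈ 22.7 °C.

22.7 °C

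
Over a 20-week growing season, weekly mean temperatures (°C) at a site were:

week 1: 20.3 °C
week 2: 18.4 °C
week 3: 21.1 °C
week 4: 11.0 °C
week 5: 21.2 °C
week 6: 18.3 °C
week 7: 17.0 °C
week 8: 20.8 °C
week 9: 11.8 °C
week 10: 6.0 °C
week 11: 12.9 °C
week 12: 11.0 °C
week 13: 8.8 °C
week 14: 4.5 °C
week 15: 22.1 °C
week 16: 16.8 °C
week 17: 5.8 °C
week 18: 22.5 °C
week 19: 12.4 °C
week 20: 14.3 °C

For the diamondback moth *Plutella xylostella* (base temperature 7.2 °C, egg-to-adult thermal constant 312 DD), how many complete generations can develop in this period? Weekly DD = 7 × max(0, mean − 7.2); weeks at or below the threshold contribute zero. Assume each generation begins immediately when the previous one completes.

3 generations

Weekly DD (7 × max(0, T̄ − 7.2)): 91.7, 78.4, 97.3, 26.6, 98.0, 77.7, 68.6, 95.2, 32.2, 0.0, 39.9, 26.6, 11.2, 0.0, 104.3, 67.2, 0.0, 107.1, 36.4, 49.7.
Season total = 1108.1 DD.
Complete generations = ⌊1108.1 / 312⌋ = 3.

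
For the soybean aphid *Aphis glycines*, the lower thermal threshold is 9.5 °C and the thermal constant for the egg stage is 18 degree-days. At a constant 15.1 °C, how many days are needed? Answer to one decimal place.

Daily accumulation = 15.1 − 9.5 = 5.6 DD/day.
Duration = 18 / 5.6 = 3.214 ≈ 3.2 days.

3.2 days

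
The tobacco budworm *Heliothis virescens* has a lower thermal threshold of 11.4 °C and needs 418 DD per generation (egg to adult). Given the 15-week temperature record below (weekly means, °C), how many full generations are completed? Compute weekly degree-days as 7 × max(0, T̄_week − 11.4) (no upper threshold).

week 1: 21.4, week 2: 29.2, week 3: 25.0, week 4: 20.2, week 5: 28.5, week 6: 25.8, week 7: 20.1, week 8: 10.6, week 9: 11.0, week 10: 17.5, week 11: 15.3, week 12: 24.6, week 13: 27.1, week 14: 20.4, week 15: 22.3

Weekly DD (7 × max(0, T̄ − 11.4)): 70.0, 124.6, 95.2, 61.6, 119.7, 100.8, 60.9, 0.0, 0.0, 42.7, 27.3, 92.4, 109.9, 63.0, 76.3.
Season total = 1044.4 DD.
Complete generations = ⌊1044.4 / 418⌋ = 2.

2 generations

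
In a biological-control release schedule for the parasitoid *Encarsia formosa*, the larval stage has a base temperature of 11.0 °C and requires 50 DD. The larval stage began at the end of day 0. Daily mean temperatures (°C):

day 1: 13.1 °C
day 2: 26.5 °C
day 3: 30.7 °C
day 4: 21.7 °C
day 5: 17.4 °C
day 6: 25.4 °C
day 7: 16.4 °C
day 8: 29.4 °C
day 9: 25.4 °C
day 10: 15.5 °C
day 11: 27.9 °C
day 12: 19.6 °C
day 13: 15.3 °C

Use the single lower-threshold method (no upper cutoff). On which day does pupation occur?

Daily DD above 11.0 °C: 2.1, 15.5, 19.7, 10.7, 6.4, 14.4, 5.4, 18.4, 14.4, 4.5, 16.9, 8.6, 4.3.
Cumulative: 2.1, 17.6, 37.3, 48.0, 54.4, 68.8, 74.2, 92.6, 107.0, 111.5, 128.4, 137.0, 141.3.
The total first reaches 50 DD on day 5.

day 5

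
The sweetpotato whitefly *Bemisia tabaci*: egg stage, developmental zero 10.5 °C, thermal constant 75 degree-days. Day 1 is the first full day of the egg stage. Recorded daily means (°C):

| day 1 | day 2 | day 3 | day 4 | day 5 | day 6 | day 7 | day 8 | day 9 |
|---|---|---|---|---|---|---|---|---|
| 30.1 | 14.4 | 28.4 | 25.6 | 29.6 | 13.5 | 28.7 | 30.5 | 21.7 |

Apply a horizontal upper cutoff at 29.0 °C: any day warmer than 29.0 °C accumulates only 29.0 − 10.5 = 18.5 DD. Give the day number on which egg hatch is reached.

Daily DD above 10.5 °C (capped at 18.5): 18.5, 3.9, 17.9, 15.1, 18.5, 3.0, 18.2, 18.5, 11.2.
Cumulative: 18.5, 22.4, 40.3, 55.4, 73.9, 76.9, 95.1, 113.6, 124.8.
The total first reaches 75 DD on day 6.

day 6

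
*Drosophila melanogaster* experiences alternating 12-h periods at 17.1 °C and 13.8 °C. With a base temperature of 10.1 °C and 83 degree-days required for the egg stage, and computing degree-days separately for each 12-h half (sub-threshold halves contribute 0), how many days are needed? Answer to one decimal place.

15.5 days

Day half: max(0, 17.1 − 10.1) × 0.5 = 7.0 × 0.5 = 3.50 DD.
Night half: max(0, 13.8 − 10.1) × 0.5 = 3.7 × 0.5 = 1.85 DD.
Per 24 h: 5.35 DD/day.
Duration = 83 / 5.35 = 15.514 ≈ 15.5 days.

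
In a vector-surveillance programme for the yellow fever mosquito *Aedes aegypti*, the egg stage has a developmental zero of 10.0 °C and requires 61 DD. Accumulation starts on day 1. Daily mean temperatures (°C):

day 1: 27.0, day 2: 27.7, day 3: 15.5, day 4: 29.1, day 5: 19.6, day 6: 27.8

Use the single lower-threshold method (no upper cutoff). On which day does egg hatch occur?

Daily DD above 10.0 °C: 17.0, 17.7, 5.5, 19.1, 9.6, 17.8.
Cumulative: 17.0, 34.7, 40.2, 59.3, 68.9, 86.7.
The total first reaches 61 DD on day 5.

day 5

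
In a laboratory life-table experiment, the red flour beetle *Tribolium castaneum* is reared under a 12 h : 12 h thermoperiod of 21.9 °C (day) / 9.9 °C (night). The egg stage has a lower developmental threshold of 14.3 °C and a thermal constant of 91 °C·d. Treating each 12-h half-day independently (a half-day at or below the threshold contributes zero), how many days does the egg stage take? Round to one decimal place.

Day half: max(0, 21.9 − 14.3) × 0.5 = 7.6 × 0.5 = 3.80 DD.
Night half: max(0, 9.9 − 14.3) × 0.5 = 0.0 × 0.5 = 0.00 DD.
Per 24 h: 3.80 DD/day.
Duration = 91 / 3.80 = 23.947 ≈ 23.9 days.

23.9 days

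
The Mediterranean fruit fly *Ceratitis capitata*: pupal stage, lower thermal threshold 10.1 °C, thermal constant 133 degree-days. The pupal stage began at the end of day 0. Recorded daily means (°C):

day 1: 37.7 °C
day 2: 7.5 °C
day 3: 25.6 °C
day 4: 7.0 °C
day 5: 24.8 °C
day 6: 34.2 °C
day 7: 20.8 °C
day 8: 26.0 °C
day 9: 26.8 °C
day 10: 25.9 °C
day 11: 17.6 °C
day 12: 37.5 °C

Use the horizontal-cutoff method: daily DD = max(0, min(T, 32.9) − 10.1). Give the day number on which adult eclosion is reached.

day 10

Daily DD above 10.1 °C (capped at 22.8): 22.8, 0.0, 15.5, 0.0, 14.7, 22.8, 10.7, 15.9, 16.7, 15.8, 7.5, 22.8.
Cumulative: 22.8, 22.8, 38.3, 38.3, 53.0, 75.8, 86.5, 102.4, 119.1, 134.9, 142.4, 165.2.
The total first reaches 133 DD on day 10.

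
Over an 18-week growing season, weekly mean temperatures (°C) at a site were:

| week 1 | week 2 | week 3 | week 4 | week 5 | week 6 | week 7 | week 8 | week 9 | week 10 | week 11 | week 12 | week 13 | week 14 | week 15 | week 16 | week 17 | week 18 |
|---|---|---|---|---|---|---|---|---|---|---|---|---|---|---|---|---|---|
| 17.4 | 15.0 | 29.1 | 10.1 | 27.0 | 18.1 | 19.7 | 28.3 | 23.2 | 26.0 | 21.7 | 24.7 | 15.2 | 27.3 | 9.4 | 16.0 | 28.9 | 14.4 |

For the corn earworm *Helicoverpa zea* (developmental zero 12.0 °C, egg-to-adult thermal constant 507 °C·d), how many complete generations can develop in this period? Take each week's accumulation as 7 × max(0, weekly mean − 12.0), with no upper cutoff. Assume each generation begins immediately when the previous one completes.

Weekly DD (7 × max(0, T̄ − 12.0)): 37.8, 21.0, 119.7, 0.0, 105.0, 42.7, 53.9, 114.1, 78.4, 98.0, 67.9, 88.9, 22.4, 107.1, 0.0, 28.0, 118.3, 16.8.
Season total = 1120.0 DD.
Complete generations = ⌊1120.0 / 507⌋ = 2.

2 generations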